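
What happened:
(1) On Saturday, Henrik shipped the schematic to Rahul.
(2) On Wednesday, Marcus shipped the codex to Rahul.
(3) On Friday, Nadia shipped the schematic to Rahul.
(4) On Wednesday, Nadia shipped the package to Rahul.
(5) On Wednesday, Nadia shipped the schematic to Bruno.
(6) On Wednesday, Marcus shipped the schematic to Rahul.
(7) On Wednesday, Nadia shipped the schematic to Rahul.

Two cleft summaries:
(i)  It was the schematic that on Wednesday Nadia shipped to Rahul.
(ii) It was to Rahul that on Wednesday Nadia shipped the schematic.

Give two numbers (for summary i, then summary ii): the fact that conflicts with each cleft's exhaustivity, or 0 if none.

Summary (i) focuses "the schematic" (the thing); background agent = Nadia, recipient = Rahul, setting = on Wednesday. Fact (4) matches that background with thing = the package — refutes (i).
Summary (ii) focuses "Rahul" (the recipient); background agent = Nadia, thing = the schematic, setting = on Wednesday. Fact (5) matches that background with recipient = Bruno — refutes (ii).

4, 5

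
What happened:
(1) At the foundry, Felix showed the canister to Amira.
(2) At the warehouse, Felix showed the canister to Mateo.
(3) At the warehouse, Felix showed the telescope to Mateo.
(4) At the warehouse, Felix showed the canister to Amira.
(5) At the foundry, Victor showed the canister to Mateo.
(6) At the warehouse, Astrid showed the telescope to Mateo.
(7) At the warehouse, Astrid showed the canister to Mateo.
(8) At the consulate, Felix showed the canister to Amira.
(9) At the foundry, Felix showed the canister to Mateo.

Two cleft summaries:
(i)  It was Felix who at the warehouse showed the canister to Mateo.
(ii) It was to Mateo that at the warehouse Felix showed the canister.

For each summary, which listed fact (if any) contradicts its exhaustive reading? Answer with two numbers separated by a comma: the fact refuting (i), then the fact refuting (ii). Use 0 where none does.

Summary (i) focuses "Felix" (the agent); background the canister as thing and Mateo as recipient and at the warehouse as setting. Fact (7) matches that background with agent = Astrid — refutes (i).
Summary (ii) focuses "Mateo" (the recipient); background Felix as agent and the canister as thing and at the warehouse as setting. Fact (4) matches that background with recipient = Amira — refutes (ii).

7, 4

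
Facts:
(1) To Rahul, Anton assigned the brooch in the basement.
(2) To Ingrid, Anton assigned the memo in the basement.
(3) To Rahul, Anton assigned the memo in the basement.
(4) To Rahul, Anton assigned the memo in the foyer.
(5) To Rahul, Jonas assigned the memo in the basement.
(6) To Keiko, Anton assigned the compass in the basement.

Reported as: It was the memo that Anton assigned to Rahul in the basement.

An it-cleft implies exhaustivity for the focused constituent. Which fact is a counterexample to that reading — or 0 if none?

1

The cleft puts "the memo" in focus and presupposes the open proposition with Anton as agent and Rahul as recipient and in the basement as setting.
The exhaustive reading says no other thing fits that background.
Fact (1) shares the background but with thing = the brooch; exhaustivity is violated.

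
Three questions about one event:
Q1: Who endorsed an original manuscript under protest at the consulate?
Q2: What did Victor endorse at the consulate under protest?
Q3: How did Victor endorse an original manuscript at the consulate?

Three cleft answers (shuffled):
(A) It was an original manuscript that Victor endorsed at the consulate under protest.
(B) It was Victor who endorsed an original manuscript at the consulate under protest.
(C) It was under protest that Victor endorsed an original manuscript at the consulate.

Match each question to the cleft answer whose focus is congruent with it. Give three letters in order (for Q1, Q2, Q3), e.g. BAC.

Q1 asks about the subject (agent); cleft (B) focuses "Victor", which is the subject (agent) — so Q1 → B.
Q2 asks about the direct object; cleft (A) focuses "an original manuscript", which is the direct object — so Q2 → A.
Q3 asks about the manner; cleft (C) focuses "under protest", which is the manner — so Q3 → C.
Mapping: Q1→B, Q2→A, Q3→C.

BAC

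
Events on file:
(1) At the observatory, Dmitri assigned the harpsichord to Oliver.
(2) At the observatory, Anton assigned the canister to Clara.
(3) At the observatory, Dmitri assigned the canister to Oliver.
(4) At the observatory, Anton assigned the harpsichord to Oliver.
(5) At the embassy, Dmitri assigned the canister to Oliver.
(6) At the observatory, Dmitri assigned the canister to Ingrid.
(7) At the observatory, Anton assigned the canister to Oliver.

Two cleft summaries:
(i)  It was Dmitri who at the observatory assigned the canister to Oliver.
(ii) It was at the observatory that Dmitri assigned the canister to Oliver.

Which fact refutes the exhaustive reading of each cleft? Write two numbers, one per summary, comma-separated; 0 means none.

7, 5

(i): focus "Dmitri". Looking for same thing, recipient, setting (the canister / Oliver / at the observatory) with some other agent — fact (7) has Anton there. Refuted.
(ii): focus "at the observatory". Looking for same agent, thing, recipient (Dmitri / the canister / Oliver) with some other setting — fact (5) has at the embassy there. Refuted.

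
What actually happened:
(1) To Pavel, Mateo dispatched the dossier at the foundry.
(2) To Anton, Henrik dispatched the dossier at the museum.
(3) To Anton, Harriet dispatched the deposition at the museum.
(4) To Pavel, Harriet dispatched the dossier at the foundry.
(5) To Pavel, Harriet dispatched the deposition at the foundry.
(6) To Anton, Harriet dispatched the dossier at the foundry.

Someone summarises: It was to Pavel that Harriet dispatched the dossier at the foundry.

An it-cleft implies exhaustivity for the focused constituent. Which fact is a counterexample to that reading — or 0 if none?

Focus of the cleft: "Pavel" (the recipient). Presupposed background: Harriet as agent and the dossier as thing and at the foundry as setting.
Exhaustivity: Pavel is the only recipient satisfying that background.
But fact (6) also has Harriet as agent and the dossier as thing and at the foundry as setting, with recipient = Anton — so the exhaustive reading fails.

6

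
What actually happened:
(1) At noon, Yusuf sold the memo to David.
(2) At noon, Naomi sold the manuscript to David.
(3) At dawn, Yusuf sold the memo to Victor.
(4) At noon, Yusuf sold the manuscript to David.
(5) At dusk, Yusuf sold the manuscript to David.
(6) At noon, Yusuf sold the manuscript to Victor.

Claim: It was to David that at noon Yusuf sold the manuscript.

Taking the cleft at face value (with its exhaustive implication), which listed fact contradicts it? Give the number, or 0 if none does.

The cleft puts "David" in focus and presupposes the open proposition with same agent, thing, setting (Yusuf / the manuscript / at noon).
Exhaustivity: David is the only recipient satisfying that background.
Fact (6) shares the background but with recipient = Victor; exhaustivity is violated.

6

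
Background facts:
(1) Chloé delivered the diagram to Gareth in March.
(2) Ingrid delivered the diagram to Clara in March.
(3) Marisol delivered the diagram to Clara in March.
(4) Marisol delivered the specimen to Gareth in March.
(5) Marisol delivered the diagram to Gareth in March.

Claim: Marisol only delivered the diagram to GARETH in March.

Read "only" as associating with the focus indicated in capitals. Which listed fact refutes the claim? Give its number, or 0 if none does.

Focus (in capitals) is "Gareth" — the recipient. "Only" excludes alternative recipients while holding fixed same agent, thing, setting (Marisol / the diagram / in March).
Fact (3) shares the background but differs in recipient (Clara) — a counterexample.

3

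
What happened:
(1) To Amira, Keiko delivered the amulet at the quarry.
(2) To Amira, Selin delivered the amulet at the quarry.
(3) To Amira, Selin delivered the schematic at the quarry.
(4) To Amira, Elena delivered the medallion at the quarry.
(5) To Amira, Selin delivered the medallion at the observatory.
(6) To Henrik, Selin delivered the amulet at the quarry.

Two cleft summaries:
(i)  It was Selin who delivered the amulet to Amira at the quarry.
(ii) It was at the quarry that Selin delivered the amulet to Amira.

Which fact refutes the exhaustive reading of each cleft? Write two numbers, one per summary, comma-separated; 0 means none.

(i): focus "Selin". Looking for same thing, recipient, setting (the amulet / Amira / at the quarry) with some other agent — fact (1) has Keiko there. Refuted.
(ii): focus "at the quarry". No fact shares same agent, thing, recipient (Selin / the amulet / Amira) with a different setting. 0.

1, 0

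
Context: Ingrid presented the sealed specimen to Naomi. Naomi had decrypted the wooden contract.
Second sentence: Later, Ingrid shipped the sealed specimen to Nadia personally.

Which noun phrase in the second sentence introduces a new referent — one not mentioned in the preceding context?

Nadia

"Ingrid" and "the sealed specimen" in the second sentence are given — already mentioned in the context.
"Nadia" has no antecedent in the context; it is discourse-new.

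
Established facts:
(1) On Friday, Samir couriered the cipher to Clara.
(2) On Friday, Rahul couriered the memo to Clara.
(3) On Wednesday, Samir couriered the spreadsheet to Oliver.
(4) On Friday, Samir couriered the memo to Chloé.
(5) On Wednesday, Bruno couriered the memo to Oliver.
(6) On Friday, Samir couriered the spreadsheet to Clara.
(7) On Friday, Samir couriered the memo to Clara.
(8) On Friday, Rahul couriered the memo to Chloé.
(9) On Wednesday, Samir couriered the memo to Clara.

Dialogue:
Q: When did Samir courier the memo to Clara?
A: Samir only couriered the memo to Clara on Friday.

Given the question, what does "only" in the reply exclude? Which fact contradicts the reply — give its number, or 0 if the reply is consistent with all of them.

Answering "When did ...?" puts focus on the setting — here, "on Friday".
"Only" then excludes alternative settings while the background — agent = Samir, thing = the memo, recipient = Clara — is held fixed.
Fact (9) keeps agent = Samir, thing = the memo, recipient = Clara but has setting = on Wednesday; that refutes the reply.
(Fact (1) would refute a reading with focus on the thing — but that is not what the question asks.)

9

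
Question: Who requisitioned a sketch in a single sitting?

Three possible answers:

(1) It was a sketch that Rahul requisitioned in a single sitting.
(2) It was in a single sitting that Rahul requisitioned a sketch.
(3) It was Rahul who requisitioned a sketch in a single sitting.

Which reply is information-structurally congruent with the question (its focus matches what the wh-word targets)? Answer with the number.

The question word "who" targets the subject (agent).
Option (1) clefts "a sketch" — the direct object, not what was asked.
Option (2) clefts "in a single sitting" — the manner, not what was asked.
Option (3) clefts "Rahul" — that matches what the question asks about.
So the congruent reply is (3).

3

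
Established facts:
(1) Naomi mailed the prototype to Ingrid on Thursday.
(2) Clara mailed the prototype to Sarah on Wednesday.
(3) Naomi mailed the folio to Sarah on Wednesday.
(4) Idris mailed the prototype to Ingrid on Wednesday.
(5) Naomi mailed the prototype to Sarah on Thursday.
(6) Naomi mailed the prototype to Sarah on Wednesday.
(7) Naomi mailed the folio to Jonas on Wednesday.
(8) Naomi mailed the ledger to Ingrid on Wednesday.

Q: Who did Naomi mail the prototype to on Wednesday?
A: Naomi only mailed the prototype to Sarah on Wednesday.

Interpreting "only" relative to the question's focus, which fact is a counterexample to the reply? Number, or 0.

Answering "Who did ... to ...?" puts focus on the recipient — here, "Sarah".
"Only" then excludes alternative recipients while the background — agent = Naomi, thing = the prototype, setting = on Wednesday — is held fixed.
No fact keeps agent = Naomi, thing = the prototype, setting = on Wednesday while changing the recipient; every other fact differs on something backgrounded. The reply stands.
(Fact (5) would refute a reading with focus on the setting — but that is not what the question asks.)

0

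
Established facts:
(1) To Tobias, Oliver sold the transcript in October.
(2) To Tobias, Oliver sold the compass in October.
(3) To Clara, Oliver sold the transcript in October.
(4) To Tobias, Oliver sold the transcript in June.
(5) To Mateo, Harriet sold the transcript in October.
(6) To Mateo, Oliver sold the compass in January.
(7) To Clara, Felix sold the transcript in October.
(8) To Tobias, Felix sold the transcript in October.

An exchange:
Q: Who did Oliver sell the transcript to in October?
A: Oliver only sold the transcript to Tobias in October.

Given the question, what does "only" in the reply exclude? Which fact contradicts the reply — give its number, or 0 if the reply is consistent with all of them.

Answering "Who did ... to ...?" puts focus on the recipient — here, "Tobias".
So "only" ranges over recipients; the rest (agent = Oliver, thing = the transcript, setting = in October) is presupposed.
Fact (3) shares the background with a different recipient (Clara) — counterexample.
(Fact (4) would refute a reading with focus on the setting — but that is not what the question asks.)

3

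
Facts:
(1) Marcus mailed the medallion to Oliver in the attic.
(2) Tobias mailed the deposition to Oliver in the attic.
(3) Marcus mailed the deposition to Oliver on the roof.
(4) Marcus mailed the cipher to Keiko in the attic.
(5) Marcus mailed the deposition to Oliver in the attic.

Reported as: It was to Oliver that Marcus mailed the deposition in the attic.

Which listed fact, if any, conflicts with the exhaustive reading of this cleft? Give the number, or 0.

Focus of the cleft: "Oliver" (the recipient). Presupposed background: agent = Marcus, thing = the deposition, setting = in the attic.
Exhaustivity: Oliver is the only recipient satisfying that background.
Every other fact differs from the presupposition on some backgrounded slot, so none challenges the exhaustivity.

0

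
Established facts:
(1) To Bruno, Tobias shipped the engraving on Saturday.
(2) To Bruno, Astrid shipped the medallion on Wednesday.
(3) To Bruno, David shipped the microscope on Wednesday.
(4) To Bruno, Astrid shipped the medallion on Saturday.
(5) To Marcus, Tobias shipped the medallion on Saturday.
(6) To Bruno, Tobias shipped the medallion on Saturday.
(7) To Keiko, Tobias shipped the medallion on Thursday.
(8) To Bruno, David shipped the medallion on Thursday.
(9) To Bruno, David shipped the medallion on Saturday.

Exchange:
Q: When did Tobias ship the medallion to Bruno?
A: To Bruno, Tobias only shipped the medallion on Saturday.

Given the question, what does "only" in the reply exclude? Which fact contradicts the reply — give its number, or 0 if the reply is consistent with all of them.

Answering "When did ...?" puts focus on the setting — here, "on Saturday".
So "only" ranges over settings; the rest (Tobias as agent and the medallion as thing and Bruno as recipient) is presupposed.
No listed fact shares that background with another setting. Nothing contradicts the reply.
(Fact (5) would refute a reading with focus on the recipient — but that is not what the question asks.)

0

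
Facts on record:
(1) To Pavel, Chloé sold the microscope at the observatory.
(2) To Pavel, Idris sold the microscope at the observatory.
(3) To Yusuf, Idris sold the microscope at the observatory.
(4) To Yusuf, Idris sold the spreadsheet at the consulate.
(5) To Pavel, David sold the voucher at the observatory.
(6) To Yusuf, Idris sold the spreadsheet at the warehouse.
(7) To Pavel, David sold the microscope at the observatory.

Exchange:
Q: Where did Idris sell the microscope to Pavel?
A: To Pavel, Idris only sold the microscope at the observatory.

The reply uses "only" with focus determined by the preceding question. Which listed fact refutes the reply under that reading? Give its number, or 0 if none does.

The question "Where did ...?" targets the setting, so in the reply the focus falls on "at the observatory".
"Only" then excludes alternative settings while the background — Idris as agent and the microscope as thing and Pavel as recipient — is held fixed.
No fact keeps Idris as agent and the microscope as thing and Pavel as recipient while changing the setting; every other fact differs on something backgrounded. The reply stands.
(Fact (3) would refute a reading with focus on the recipient — but that is not what the question asks.)

0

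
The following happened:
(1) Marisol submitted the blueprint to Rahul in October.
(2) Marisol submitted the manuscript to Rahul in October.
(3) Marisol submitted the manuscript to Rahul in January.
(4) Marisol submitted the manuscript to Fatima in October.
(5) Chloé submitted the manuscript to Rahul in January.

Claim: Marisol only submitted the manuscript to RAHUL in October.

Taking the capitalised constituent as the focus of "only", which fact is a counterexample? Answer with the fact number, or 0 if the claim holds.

The capitals mark "Rahul" as focus. So "only" rules out other recipients, with the rest (agent = Marisol, thing = the manuscript, setting = in October) as background.
Fact (4) shares the background but differs in recipient (Fatima) — a counterexample.

4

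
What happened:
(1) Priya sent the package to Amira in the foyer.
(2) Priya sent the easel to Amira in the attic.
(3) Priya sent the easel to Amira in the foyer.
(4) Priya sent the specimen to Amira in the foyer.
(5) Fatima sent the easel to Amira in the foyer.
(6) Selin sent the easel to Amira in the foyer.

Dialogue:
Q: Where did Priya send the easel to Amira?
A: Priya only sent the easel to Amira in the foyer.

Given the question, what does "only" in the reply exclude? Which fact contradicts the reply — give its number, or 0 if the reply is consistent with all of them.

The question "Where did ...?" targets the setting, so in the reply the focus falls on "in the foyer".
So "only" ranges over settings; the rest (same agent, thing, recipient (Priya / the easel / Amira)) is presupposed.
Fact (2) keeps same agent, thing, recipient (Priya / the easel / Amira) but has setting = in the attic; that refutes the reply.
(Fact (1) would refute a reading with focus on the thing — but that is not what the question asks.)

2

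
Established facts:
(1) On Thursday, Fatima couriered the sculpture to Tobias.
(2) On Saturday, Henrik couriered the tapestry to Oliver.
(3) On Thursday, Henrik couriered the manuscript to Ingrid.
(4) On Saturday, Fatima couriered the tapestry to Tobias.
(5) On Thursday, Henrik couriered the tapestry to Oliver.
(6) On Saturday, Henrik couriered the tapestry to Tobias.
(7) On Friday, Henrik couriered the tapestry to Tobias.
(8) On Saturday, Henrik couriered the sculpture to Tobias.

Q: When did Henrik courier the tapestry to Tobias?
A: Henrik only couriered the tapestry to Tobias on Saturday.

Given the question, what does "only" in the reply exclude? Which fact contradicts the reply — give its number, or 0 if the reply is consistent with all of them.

7

The question "When did ...?" targets the setting, so in the reply the focus falls on "on Saturday".
"Only" then excludes alternative settings while the background — same agent, thing, recipient (Henrik / the tapestry / Tobias) — is held fixed.
Fact (7) shares the background with a different setting (on Friday) — counterexample.
(Fact (8) would refute a reading with focus on the thing — but that is not what the question asks.)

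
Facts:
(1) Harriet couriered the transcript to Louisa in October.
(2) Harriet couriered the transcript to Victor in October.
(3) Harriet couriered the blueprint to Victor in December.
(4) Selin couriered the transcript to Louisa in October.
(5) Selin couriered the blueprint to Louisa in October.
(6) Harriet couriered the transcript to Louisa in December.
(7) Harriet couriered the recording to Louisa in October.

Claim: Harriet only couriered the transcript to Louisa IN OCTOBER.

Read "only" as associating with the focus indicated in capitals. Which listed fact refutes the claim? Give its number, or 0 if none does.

The capitals mark "in October" as focus. So "only" rules out other settings, with the rest (same agent, thing, recipient (Harriet / the transcript / Louisa)) as background.
Fact (6) shares the background but differs in setting (in December) — a counterexample.

6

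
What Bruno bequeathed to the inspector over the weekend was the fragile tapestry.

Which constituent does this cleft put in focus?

the fragile tapestry

In a pseudo-cleft "What ... was X", the post-copular constituent X is the focus.
Here the focus is "the fragile tapestry". The backgrounded (presupposed) material includes "Bruno", "to the inspector" and "over the weekend".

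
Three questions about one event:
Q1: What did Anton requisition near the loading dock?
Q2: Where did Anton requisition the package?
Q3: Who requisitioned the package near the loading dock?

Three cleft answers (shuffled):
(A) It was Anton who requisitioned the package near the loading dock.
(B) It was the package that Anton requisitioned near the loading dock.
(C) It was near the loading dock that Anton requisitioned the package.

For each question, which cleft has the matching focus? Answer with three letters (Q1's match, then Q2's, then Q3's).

BCA

Q1 asks about the direct object; cleft (B) focuses "the package", which is the direct object — so Q1 → B.
Q2 asks about the location; cleft (C) focuses "near the loading dock", which is the location — so Q2 → C.
Q3 asks about the subject (agent); cleft (A) focuses "Anton", which is the subject (agent) — so Q3 → A.
Mapping: Q1→B, Q2→C, Q3→A.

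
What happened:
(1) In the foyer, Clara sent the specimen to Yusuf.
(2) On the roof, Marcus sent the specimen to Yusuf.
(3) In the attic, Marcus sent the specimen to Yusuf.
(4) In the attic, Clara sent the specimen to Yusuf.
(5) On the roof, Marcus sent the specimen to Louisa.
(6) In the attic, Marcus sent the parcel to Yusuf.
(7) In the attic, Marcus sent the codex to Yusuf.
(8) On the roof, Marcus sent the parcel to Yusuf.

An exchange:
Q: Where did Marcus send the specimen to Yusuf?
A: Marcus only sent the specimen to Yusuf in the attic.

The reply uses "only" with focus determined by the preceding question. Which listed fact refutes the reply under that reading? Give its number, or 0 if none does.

2

Answering "Where did ...?" puts focus on the setting — here, "in the attic".
"Only" then excludes alternative settings while the background — agent = Marcus, thing = the specimen, recipient = Yusuf — is held fixed.
Fact (2) keeps agent = Marcus, thing = the specimen, recipient = Yusuf but has setting = on the roof; that refutes the reply.
(Fact (6) would refute a reading with focus on the thing — but that is not what the question asks.)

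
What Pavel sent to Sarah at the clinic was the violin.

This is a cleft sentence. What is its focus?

In a pseudo-cleft "What ... was X", the post-copular constituent X is the focus.
Here the focus is "the violin". The backgrounded (presupposed) material includes "Pavel", "to Sarah" and "at the clinic".

the violin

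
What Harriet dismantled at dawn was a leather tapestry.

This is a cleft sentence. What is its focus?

a leather tapestry

In a pseudo-cleft "What ... was X", the post-copular constituent X is the focus.
Here the focus is "a leather tapestry". The backgrounded (presupposed) material includes "Harriet" and "at dawn".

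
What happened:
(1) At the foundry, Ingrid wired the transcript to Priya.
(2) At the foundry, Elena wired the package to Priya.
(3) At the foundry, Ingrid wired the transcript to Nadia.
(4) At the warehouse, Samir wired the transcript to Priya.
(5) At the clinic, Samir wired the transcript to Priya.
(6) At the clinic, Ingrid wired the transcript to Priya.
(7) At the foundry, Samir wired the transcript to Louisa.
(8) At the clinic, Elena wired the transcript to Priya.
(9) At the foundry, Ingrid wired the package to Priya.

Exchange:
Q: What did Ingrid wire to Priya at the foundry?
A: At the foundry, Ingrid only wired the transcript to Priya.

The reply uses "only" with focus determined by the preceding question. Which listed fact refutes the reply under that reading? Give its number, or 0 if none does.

Answering "What did ...?" puts focus on the thing — here, "the transcript".
"Only" then excludes alternative things while the background — Ingrid as agent and Priya as recipient and at the foundry as setting — is held fixed.
Fact (9) shares the background with a different thing (the package) — counterexample.
(Fact (3) would refute a reading with focus on the recipient — but that is not what the question asks.)

9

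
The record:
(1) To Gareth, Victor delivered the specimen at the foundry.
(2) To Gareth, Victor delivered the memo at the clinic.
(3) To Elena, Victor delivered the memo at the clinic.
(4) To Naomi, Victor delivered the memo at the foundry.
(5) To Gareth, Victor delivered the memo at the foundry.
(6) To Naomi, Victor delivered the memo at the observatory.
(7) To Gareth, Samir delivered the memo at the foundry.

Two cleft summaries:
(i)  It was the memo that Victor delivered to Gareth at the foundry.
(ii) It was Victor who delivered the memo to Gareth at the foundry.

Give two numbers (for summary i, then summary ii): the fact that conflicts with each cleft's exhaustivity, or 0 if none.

1, 7

(i): focus "the memo". Looking for agent = Victor, recipient = Gareth, setting = at the foundry with some other thing — fact (1) has the specimen there. Refuted.
(ii): focus "Victor". Looking for thing = the memo, recipient = Gareth, setting = at the foundry with some other agent — fact (7) has Samir there. Refuted.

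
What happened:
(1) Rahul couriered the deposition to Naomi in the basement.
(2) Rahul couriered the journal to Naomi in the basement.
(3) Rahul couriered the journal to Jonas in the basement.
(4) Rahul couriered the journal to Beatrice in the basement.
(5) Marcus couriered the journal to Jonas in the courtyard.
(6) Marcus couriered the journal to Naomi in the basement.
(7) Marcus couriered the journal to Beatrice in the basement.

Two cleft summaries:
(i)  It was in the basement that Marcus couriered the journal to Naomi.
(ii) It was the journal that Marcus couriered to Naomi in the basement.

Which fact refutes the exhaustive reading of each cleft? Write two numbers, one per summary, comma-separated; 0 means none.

0, 0

(i): focus "in the basement". No fact shares Marcus as agent and the journal as thing and Naomi as recipient with a different setting. 0.
(ii): focus "the journal". No fact shares Marcus as agent and Naomi as recipient and in the basement as setting with a different thing. 0.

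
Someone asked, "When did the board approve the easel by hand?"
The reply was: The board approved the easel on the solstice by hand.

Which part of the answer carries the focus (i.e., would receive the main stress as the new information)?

on the solstice

The wh-word "when" asks about the time.
In the answer, "the board", "the easel" and "by hand" are given — repeated from the question.
The constituent filling the time gap is "on the solstice"; that is the focus and would carry nuclear stress.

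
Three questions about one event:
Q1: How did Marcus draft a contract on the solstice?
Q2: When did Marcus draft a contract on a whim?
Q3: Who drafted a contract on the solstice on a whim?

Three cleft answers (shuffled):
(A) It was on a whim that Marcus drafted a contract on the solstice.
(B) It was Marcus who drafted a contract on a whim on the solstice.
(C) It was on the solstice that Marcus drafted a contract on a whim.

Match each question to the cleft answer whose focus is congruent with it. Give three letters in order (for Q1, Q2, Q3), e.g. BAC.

Q1 asks about the manner; cleft (A) focuses "on a whim", which is the manner — so Q1 → A.
Q2 asks about the time; cleft (C) focuses "on the solstice", which is the time — so Q2 → C.
Q3 asks about the subject (agent); cleft (B) focuses "Marcus", which is the subject (agent) — so Q3 → B.
Mapping: Q1→A, Q2→C, Q3→B.

ACB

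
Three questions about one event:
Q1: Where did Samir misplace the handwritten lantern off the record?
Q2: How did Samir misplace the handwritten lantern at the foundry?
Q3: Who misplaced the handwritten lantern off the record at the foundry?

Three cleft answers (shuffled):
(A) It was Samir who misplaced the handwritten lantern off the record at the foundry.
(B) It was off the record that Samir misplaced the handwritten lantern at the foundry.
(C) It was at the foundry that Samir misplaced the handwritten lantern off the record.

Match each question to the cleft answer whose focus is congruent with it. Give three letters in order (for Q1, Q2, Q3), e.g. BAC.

Q1 asks about the location; cleft (C) focuses "at the foundry", which is the location — so Q1 → C.
Q2 asks about the manner; cleft (B) focuses "off the record", which is the manner — so Q2 → B.
Q3 asks about the subject (agent); cleft (A) focuses "Samir", which is the subject (agent) — so Q3 → A.
Mapping: Q1→C, Q2→B, Q3→A.

CBA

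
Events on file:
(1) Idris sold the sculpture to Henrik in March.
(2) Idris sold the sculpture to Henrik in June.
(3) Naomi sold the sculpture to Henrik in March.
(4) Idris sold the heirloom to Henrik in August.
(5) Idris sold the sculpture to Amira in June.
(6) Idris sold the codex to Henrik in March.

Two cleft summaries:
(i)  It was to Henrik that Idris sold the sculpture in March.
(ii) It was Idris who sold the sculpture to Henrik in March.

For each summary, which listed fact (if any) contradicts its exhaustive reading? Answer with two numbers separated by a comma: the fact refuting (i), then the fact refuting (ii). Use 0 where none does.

(i): focus "Henrik". No fact shares Idris as agent and the sculpture as thing and in March as setting with a different recipient. 0.
(ii): focus "Idris". Looking for the sculpture as thing and Henrik as recipient and in March as setting with some other agent — fact (3) has Naomi there. Refuted.

0, 3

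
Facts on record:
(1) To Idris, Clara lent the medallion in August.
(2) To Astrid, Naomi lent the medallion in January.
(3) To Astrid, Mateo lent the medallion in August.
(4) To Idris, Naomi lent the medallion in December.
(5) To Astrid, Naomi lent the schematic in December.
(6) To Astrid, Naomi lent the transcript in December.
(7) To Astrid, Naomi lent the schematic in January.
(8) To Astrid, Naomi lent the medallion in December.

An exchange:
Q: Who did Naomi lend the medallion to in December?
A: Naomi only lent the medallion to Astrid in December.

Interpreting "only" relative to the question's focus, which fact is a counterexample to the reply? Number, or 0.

Answering "Who did ... to ...?" puts focus on the recipient — here, "Astrid".
"Only" then excludes alternative recipients while the background — agent = Naomi, thing = the medallion, setting = in December — is held fixed.
Fact (4) shares the background with a different recipient (Idris) — counterexample.
(Fact (5) would refute a reading with focus on the thing — but that is not what the question asks.)

4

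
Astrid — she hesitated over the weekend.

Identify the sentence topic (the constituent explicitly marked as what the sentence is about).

Astrid

The construction explicitly marks "Astrid" as what the sentence is about — the topic.
The remainder of the clause is the comment (what is said about the topic).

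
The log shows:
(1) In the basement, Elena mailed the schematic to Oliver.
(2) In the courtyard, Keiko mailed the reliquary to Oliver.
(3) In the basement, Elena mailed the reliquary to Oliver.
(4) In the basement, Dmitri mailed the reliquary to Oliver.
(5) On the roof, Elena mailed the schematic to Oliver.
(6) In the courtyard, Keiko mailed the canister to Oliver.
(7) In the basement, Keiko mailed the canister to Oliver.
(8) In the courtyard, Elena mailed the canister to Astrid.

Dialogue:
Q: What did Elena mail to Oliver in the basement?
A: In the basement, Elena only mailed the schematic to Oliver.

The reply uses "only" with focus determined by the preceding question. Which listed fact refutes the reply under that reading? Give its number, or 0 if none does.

3

The question "What did ...?" targets the thing, so in the reply the focus falls on "the schematic".
So "only" ranges over things; the rest (agent = Elena, recipient = Oliver, setting = in the basement) is presupposed.
Fact (3) shares the background with a different thing (the reliquary) — counterexample.
(Fact (5) would refute a reading with focus on the setting — but that is not what the question asks.)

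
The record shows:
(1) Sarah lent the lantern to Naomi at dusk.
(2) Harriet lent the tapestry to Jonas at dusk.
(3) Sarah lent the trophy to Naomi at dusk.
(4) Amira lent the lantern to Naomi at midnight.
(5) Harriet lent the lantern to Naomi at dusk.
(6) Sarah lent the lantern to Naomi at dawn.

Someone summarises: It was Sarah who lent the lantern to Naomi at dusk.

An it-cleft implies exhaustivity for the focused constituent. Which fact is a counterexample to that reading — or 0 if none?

5

Focus of the cleft: "Sarah" (the agent). Presupposed background: the lantern as thing and Naomi as recipient and at dusk as setting.
The exhaustive reading says no other agent fits that background.
But fact (5) also has the lantern as thing and Naomi as recipient and at dusk as setting, with agent = Harriet — so the exhaustive reading fails.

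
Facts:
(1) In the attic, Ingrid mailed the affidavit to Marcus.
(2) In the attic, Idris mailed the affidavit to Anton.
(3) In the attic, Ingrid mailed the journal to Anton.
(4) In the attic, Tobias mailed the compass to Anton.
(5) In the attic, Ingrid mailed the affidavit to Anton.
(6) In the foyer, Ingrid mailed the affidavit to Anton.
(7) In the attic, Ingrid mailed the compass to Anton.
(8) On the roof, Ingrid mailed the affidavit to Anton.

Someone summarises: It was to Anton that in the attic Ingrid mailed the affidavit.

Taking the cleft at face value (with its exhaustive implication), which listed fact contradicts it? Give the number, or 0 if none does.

Focus of the cleft: "Anton" (the recipient). Presupposed background: Ingrid as agent and the affidavit as thing and in the attic as setting.
The exhaustive reading says no other recipient fits that background.
But fact (1) also has Ingrid as agent and the affidavit as thing and in the attic as setting, with recipient = Marcus — so the exhaustive reading fails.

1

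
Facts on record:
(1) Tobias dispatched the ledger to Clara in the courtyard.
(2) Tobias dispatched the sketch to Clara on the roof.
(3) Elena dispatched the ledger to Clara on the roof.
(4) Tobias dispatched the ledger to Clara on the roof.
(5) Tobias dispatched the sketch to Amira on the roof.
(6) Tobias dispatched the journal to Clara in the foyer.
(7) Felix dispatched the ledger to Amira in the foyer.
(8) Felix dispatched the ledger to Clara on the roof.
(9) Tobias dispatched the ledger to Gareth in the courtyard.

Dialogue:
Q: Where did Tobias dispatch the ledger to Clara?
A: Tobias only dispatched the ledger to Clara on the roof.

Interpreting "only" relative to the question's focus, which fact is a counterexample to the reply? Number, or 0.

1

The question "Where did ...?" targets the setting, so in the reply the focus falls on "on the roof".
So "only" ranges over settings; the rest (same agent, thing, recipient (Tobias / the ledger / Clara)) is presupposed.
Fact (1) shares the background with a different setting (in the courtyard) — counterexample.
(Fact (2) would refute a reading with focus on the thing — but that is not what the question asks.)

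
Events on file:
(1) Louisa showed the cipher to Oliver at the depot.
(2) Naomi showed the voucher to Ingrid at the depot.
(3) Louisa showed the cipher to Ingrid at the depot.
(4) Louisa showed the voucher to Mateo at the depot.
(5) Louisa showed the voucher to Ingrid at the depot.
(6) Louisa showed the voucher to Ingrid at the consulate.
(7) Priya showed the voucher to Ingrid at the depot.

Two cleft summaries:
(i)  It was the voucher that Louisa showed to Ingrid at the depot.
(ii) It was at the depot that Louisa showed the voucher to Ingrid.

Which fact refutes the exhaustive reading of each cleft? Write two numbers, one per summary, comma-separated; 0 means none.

Summary (i) focuses "the voucher" (the thing); background agent = Louisa, recipient = Ingrid, setting = at the depot. Fact (3) matches that background with thing = the cipher — refutes (i).
Summary (ii) focuses "at the depot" (the setting); background agent = Louisa, thing = the voucher, recipient = Ingrid. Fact (6) matches that background with setting = at the consulate — refutes (ii).

3, 6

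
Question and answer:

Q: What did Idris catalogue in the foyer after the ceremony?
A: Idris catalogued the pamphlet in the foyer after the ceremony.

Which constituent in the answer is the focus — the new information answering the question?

the pamphlet

The wh-word "what" asks about the direct object.
In the answer, "Idris", "after the ceremony" and "in the foyer" are given — repeated from the question.
The constituent filling the direct object gap is "the pamphlet"; that is the focus and would carry nuclear stress.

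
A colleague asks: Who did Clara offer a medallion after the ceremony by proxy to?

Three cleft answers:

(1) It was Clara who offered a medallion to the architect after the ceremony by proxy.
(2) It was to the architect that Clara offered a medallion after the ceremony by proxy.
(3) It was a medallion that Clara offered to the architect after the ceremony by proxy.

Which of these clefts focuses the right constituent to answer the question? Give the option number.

The question word "who" targets the recipient.
Option (1) clefts "Clara" — the subject (agent), not what was asked.
Option (2) clefts "to the architect" — that matches what the question asks about.
Option (3) clefts "a medallion" — the direct object, not what was asked.
So the congruent reply is (2).

2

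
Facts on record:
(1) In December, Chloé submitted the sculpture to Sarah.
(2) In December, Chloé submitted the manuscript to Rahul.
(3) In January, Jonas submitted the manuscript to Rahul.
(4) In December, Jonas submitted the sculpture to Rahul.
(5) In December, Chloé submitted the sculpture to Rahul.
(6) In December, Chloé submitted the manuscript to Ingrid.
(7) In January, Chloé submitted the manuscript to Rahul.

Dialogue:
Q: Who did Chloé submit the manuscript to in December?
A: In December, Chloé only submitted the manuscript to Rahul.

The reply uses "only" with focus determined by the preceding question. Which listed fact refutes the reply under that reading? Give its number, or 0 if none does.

Answering "Who did ... to ...?" puts focus on the recipient — here, "Rahul".
So "only" ranges over recipients; the rest (same agent, thing, setting (Chloé / the manuscript / in December)) is presupposed.
Fact (6) shares the background with a different recipient (Ingrid) — counterexample.
(Fact (7) would refute a reading with focus on the setting — but that is not what the question asks.)

6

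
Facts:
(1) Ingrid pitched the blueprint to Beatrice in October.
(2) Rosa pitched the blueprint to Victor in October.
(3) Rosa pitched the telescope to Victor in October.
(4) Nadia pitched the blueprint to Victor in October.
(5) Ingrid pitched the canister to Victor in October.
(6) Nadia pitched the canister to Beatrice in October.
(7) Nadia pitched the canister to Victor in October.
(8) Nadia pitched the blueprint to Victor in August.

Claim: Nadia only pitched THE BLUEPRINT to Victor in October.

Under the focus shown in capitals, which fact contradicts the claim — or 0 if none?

7

The capitals mark "the blueprint" as focus. So "only" rules out other things, with the rest (Nadia as agent and Victor as recipient and in October as setting) as background.
Fact (7) matches on Nadia as agent and Victor as recipient and in October as setting, but has thing = the canister instead. That refutes the claim.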